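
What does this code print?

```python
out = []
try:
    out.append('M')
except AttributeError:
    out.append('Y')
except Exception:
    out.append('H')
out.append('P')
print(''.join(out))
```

Execution trace: 'M' (try body, no exception) → 'P' (after the try/except). Output: MP

Answer: MP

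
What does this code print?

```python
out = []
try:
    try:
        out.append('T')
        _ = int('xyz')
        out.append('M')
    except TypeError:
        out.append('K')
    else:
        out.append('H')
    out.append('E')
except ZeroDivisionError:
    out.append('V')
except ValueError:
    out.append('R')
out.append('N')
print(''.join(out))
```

Execution trace: 'T' (inner try body) → 'R' (except ValueError) → 'N' (after the try/except). Output: TRN

Answer: TRN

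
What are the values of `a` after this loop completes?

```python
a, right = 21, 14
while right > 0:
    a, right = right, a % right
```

GCD of 21 and 14
`a` takes the values: 21 → 14 → 7

Answer: 7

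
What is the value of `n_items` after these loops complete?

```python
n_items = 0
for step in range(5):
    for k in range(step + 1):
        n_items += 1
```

Triangle: 1 + 2 + ... + 5
`n_items` takes the values: 0 → 1 → 2 → 3 → 4 → 5 → 6 → 7 → 8 → 9 → 10 → 11 → 12 → 13 → 14 → 15

Answer: 15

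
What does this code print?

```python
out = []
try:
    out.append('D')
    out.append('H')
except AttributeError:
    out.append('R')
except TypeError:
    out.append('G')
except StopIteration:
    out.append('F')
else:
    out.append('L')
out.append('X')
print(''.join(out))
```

Execution trace: 'D' (try body) → 'H' (try body, no exception) → 'L' (else) → 'X' (after the try/except). Output: DHLX

Answer: DHLX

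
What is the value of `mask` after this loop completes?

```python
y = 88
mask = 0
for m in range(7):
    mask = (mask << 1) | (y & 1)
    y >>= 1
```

Reverse lowest 7 bits of 88
`mask` takes the values: 0 → 1 → 3 → 6 → 13

Answer: 13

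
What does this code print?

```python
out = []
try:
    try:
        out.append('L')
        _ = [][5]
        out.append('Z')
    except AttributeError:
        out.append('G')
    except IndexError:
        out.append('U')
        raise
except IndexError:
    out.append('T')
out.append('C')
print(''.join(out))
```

Execution trace: 'L' (inner try body) → 'U' (inner except IndexError) → 'T' (outer except IndexError) → 'C' (after the try/except). Output: LUTC

Answer: LUTC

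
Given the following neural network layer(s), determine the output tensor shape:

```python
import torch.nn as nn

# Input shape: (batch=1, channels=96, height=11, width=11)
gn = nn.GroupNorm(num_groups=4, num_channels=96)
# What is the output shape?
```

Input: (1, 96, 11, 11) -> Output: (1, 96, 11, 11)

Answer: (1, 96, 11, 11)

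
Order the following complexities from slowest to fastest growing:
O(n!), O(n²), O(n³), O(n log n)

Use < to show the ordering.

Ordered by growth rate: O(n log n) < O(n²) < O(n³) < O(n!)

Answer: O(n log n) < O(n²) < O(n³) < O(n!)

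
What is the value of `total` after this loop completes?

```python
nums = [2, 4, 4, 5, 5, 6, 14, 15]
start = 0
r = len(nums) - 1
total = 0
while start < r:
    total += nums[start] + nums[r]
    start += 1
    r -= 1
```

Sum of pairs from ends
`total` takes the values: 0 → 17 → 35 → 45 → 55

Answer: 55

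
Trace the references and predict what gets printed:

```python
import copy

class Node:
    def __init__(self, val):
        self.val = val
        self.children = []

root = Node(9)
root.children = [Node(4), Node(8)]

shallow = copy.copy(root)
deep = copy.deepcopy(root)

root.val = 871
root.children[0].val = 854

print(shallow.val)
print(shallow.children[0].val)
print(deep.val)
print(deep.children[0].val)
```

Key concept: deep copy with custom objects.
Step by step:
`root = Node(9)` → root = Node(val=9, children=[])
`root.children = [Node(4), Node(8)]` → root = Node(val=9, children=[Node(val=4, children=[]), Node(val=8, children=[])])
`shallow = copy.copy(root)` → shallow = Node(val=9, children=[Node(val=4, children=[]), Node(val=8, children=[])])
`deep = copy.deepcopy(root)` → deep = Node(val=9, children=[Node(val=4, children=[]), Node(val=8, children=[])])
`root.val = 871` → root = Node(val=871, children=[Node(val=4, children=[]), Node(val=8, children=[])])
`root.children[0].val = 854` → root = Node(val=871, children=[Node(val=854, children=[]), Node(val=8, children=[])]); shallow = Node(val=9, children=[Node(val=854, children=[]), Node(val=8, children=[])])
`print(shallow.val)` → prints 9
`print(shallow.children[0].val)` → prints 854
`print(deep.val)` → prints 9
`print(deep.children[0].val)` → prints 4

Answer:
9
854
9
4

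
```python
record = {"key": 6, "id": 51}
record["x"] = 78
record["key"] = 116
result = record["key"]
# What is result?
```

Trace:
`record = {"key": 6, "id": 51}` → record = {'key': 6, 'id': 51}
`record["x"] = 78` → record = {'key': 6, 'id': 51, 'x': 78}
`record["key"] = 116` → record = {'key': 116, 'id': 51, 'x': 78}
`result = record["key"]` → result = 116
So result = 116

Answer: 116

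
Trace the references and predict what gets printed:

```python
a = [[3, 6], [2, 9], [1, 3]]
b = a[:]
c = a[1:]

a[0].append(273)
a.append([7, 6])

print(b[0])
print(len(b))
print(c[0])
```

Key concept: slice with nested mutation.
Step by step:
`a = [[3, 6], [2, 9], [1, 3]]` → a = [[3, 6], [2, 9], [1, 3]]
`b = a[:]` → b = [[3, 6], [2, 9], [1, 3]]
`c = a[1:]` → c = [[2, 9], [1, 3]]
`a[0].append(273)` → a = [[3, 6, 273], [2, 9], [1, 3]]; b = [[3, 6, 273], [2, 9], [1, 3]]
`a.append([7, 6])` → a = [[3, 6, 273], [2, 9], [1, 3], [7, 6]]
`print(b[0])` → prints [3, 6, 273]
`print(len(b))` → prints 3
`print(c[0])` → prints [2, 9]

Answer:
[3, 6, 273]
3
[2, 9]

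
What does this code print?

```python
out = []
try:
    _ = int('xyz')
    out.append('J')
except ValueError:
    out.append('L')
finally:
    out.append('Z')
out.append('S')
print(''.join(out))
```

Execution trace: 'L' (except ValueError) → 'Z' (finally) → 'S' (after the try/except). Output: LZS

Answer: LZS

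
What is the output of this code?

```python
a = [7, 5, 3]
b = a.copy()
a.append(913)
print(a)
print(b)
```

Key concept: list.copy() creates independent copy.
Step by step:
`a = [7, 5, 3]` → a = [7, 5, 3]
`b = a.copy()` → b = [7, 5, 3]
`a.append(913)` → a = [7, 5, 3, 913]
`print(a)` → prints [7, 5, 3, 913]
`print(b)` → prints [7, 5, 3]

Answer:
[7, 5, 3, 913]
[7, 5, 3]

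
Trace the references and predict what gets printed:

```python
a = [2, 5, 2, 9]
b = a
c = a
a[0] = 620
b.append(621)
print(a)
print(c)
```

Key concept: multiple aliases.
Step by step:
`a = [2, 5, 2, 9]` → a = [2, 5, 2, 9]
`b = a` → b = [2, 5, 2, 9] (same object as a)
`c = a` → c = [2, 5, 2, 9] (same object as a, b)
`a[0] = 620` → a = [620, 5, 2, 9] (same object as b, c); b = [620, 5, 2, 9] (same object as a, c); c = [620, 5, 2, 9] (same object as a, b)
`b.append(621)` → a = [620, 5, 2, 9, 621] (same object as b, c); b = [620, 5, 2, 9, 621] (same object as a, c); c = [620, 5, 2, 9, 621] (same object as a, b)
`print(a)` → prints [620, 5, 2, 9, 621]
`print(c)` → prints [620, 5, 2, 9, 621]

Answer:
[620, 5, 2, 9, 621]
[620, 5, 2, 9, 621]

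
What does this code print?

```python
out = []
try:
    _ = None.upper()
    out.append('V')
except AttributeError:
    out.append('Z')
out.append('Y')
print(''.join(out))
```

Execution trace: 'Z' (except AttributeError) → 'Y' (after the try/except). Output: ZY

Answer: ZY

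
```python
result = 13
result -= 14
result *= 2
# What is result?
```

Trace:
`result = 13` → result = 13
`result -= 14` → result = -1
`result *= 2` → result = -2
So result = -2

Answer: -2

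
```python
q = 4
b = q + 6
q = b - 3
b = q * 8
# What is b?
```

Trace:
`q = 4` → q = 4
`b = q + 6` → b = 10
`q = b - 3` → q = 7
`b = q * 8` → b = 56
So b = 56

Answer: 56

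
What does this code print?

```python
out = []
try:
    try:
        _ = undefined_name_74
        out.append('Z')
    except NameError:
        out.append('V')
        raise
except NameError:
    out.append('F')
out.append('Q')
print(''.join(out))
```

Execution trace: 'V' (inner except NameError) → 'F' (outer except NameError) → 'Q' (after the try/except). Output: VFQ

Answer: VFQ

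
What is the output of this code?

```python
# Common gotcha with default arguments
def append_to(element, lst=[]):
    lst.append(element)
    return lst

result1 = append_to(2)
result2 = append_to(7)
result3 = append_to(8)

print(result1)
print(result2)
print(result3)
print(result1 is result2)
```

Key concept: mutable default argument gotcha.
Step by step:
`result1 = append_to(2)` → result1 = [2]
`result2 = append_to(7)` → result1 = [2, 7] (same object as result2); result2 = [2, 7] (same object as result1)
`result3 = append_to(8)` → result1 = [2, 7, 8] (same object as result2, result3); result2 = [2, 7, 8] (same object as result1, result3); result3 = [2, 7, 8] (same object as result1, result2)
`print(result1)` → prints [2, 7, 8]
`print(result2)` → prints [2, 7, 8]
`print(result3)` → prints [2, 7, 8]
`print(result1 is result2)` → prints True

Answer:
[2, 7, 8]
[2, 7, 8]
[2, 7, 8]
True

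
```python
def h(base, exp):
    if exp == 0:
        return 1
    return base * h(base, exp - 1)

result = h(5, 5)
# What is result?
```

h(5, 5) = 5 * 5 * 5 * 5 * 5 = 3125

Answer: 3125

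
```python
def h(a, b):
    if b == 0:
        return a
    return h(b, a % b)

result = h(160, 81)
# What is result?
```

h(160, 81) -> h(81, 79) -> h(79, 2) -> h(2, 1) -> h(1, 0) -> 1

Answer: 1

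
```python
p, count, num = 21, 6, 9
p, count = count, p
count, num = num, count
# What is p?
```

Trace:
`p, count, num = 21, 6, 9` → p = 21; count = 6; num = 9
`p, count = count, p` → p = 6; count = 21
`count, num = num, count` → count = 9; num = 21
So p = 6

Answer: 6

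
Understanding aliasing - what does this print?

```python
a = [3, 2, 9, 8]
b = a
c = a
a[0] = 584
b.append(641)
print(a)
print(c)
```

Key concept: multiple aliases.
Step by step:
`a = [3, 2, 9, 8]` → a = [3, 2, 9, 8]
`b = a` → b = [3, 2, 9, 8] (same object as a)
`c = a` → c = [3, 2, 9, 8] (same object as a, b)
`a[0] = 584` → a = [584, 2, 9, 8] (same object as b, c); b = [584, 2, 9, 8] (same object as a, c); c = [584, 2, 9, 8] (same object as a, b)
`b.append(641)` → a = [584, 2, 9, 8, 641] (same object as b, c); b = [584, 2, 9, 8, 641] (same object as a, c); c = [584, 2, 9, 8, 641] (same object as a, b)
`print(a)` → prints [584, 2, 9, 8, 641]
`print(c)` → prints [584, 2, 9, 8, 641]

Answer:
[584, 2, 9, 8, 641]
[584, 2, 9, 8, 641]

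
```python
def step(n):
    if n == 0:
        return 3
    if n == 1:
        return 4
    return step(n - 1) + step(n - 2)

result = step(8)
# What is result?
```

Build up from base cases: step(0)=3, step(1)=4, step(2)=7, step(3)=11, step(4)=18, step(5)=29, step(6)=47, ..., step(8)=123

Answer: 123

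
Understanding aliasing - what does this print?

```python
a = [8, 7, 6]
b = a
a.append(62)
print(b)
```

Key concept: basic list aliasing.
Step by step:
`a = [8, 7, 6]` → a = [8, 7, 6]
`b = a` → b = [8, 7, 6] (same object as a)
`a.append(62)` → a = [8, 7, 6, 62] (same object as b); b = [8, 7, 6, 62] (same object as a)
`print(b)` → prints [8, 7, 6, 62]

Answer: [8, 7, 6, 62]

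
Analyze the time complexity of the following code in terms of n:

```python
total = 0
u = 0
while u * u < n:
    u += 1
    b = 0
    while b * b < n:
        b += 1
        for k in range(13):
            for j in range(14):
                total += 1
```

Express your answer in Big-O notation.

Each loop level contributes: √n × √n × 1 × 1. Multiplying the contributions gives O(n).

Answer: O(n)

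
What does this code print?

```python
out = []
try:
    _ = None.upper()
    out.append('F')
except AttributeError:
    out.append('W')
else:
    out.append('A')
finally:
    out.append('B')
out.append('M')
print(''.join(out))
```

Execution trace: 'W' (except AttributeError) → 'B' (finally) → 'M' (after the try/except). Output: WBM

Answer: WBM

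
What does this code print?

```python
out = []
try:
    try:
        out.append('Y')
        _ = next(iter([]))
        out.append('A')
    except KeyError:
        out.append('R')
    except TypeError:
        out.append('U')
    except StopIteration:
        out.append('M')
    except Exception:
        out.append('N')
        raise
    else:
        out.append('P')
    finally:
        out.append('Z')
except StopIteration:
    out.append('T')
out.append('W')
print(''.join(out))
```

Execution trace: 'Y' (inner try body) → 'M' (inner except StopIteration) → 'Z' (inner finally) → 'W' (after the try/except). Output: YMZW

Answer: YMZW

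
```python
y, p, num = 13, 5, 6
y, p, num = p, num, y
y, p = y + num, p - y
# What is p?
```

Trace:
`y, p, num = 13, 5, 6` → y = 13; p = 5; num = 6
`y, p, num = p, num, y` → y = 5; p = 6; num = 13
`y, p = y + num, p - y` → y = 18; p = 1
So p = 1

Answer: 1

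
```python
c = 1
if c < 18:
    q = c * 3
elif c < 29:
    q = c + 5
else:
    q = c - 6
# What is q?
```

Trace:
`c = 1` → c = 1
`if c < 18: ...` → c < 18 is True → q = 3
So q = 3

Answer: 3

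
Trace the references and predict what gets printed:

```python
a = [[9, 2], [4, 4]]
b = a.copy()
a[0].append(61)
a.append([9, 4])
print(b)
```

Key concept: shallow copy with nested lists.
Step by step:
`a = [[9, 2], [4, 4]]` → a = [[9, 2], [4, 4]]
`b = a.copy()` → b = [[9, 2], [4, 4]]
`a[0].append(61)` → a = [[9, 2, 61], [4, 4]]; b = [[9, 2, 61], [4, 4]]
`a.append([9, 4])` → a = [[9, 2, 61], [4, 4], [9, 4]]
`print(b)` → prints [[9, 2, 61], [4, 4]]

Answer: [[9, 2, 61], [4, 4]]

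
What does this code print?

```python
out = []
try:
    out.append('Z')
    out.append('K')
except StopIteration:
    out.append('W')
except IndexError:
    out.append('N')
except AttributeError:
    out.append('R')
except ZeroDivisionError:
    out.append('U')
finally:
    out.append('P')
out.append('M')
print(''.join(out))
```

Execution trace: 'Z' (try body) → 'K' (try body, no exception) → 'P' (finally) → 'M' (after the try/except). Output: ZKPM

Answer: ZKPM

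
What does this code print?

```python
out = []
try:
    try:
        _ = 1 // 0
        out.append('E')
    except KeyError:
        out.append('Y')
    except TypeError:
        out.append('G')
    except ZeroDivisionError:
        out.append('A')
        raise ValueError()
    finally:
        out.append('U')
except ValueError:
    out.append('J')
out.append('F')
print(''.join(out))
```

Execution trace: 'A' (inner except ZeroDivisionError) → 'U' (inner finally) → 'J' (outer except ValueError) → 'F' (after the try/except). Output: AUJF

Answer: AUJF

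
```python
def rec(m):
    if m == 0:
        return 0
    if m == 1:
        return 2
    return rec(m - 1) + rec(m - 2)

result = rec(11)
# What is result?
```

Build up from base cases: rec(0)=0, rec(1)=2, rec(2)=2, rec(3)=4, rec(4)=6, rec(5)=10, rec(6)=16, ..., rec(11)=178

Answer: 178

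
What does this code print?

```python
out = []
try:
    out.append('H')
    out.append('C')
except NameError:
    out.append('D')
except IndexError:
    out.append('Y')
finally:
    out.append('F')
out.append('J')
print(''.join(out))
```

Execution trace: 'H' (try body) → 'C' (try body, no exception) → 'F' (finally) → 'J' (after the try/except). Output: HCFJ

Answer: HCFJ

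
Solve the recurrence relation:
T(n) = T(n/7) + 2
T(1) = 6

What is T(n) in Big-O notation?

Each step divides n by 7 and adds 2. After log_7(n) steps we reach T(1)=6. So T(n) = 2·log_7(n) + 6 = O(log n).

Answer: O(log n)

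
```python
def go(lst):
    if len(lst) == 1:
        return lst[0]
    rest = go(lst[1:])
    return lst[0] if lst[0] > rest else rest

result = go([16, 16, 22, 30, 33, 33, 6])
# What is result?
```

Recursive max over [16, 16, 22, 30, 33, 33, 6] = 33

Answer: 33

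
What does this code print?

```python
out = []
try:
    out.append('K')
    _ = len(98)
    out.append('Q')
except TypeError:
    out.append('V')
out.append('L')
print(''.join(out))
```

Execution trace: 'K' (try body) → 'V' (except TypeError) → 'L' (after the try/except). Output: KVL

Answer: KVL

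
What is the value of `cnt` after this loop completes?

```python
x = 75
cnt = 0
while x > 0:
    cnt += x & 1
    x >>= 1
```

Count set bits in 75 (binary: 0b1001011)
`cnt` takes the values: 0 → 1 → 2 → 3 → 4

Answer: 4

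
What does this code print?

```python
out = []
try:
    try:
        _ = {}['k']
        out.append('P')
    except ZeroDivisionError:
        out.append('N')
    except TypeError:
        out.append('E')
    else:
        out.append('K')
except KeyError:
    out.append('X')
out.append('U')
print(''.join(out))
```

Execution trace: 'X' (outer except KeyError) → 'U' (after the try/except). Output: XU

Answer: XU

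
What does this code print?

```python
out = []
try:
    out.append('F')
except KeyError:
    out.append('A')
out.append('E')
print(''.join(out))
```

Execution trace: 'F' (try body, no exception) → 'E' (after the try/except). Output: FE

Answer: FE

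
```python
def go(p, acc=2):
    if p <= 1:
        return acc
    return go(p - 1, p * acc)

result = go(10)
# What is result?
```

Accumulator trace (n, acc): (10, 2) -> (9, 20) -> (8, 180) -> (7, 1440) -> (6, 10080) -> (5, 60480) -> (4, 302400) -> (3, 1209600) -> (2, 3628800) -> (1, 7257600) -> return 7257600

Answer: 7257600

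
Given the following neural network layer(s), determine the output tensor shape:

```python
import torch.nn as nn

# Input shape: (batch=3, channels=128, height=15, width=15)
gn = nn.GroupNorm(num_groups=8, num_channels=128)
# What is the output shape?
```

Input: (3, 128, 15, 15) -> Output: (3, 128, 15, 15)

Answer: (3, 128, 15, 15)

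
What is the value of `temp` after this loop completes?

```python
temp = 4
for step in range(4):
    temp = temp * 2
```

Multiply by 2, 4 times: 4 * 2^4 = 64
`temp` takes the values: 4 → 8 → 16 → 32 → 64

Answer: 64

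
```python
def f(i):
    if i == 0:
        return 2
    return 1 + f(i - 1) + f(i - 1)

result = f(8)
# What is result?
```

f(i) = 1 + 2·f(i-1), f(0)=2. Closed form: (2+1)·2^8 - 1 = 767.

Answer: 767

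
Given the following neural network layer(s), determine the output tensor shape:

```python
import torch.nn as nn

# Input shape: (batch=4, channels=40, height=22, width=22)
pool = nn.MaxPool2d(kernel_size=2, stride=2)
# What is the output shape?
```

Input: (4, 40, 22, 22) -> Output: (4, 40, 11, 11)

Answer: (4, 40, 11, 11)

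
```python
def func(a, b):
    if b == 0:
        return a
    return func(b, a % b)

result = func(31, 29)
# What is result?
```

func(31, 29) -> func(29, 2) -> func(2, 1) -> func(1, 0) -> 1

Answer: 1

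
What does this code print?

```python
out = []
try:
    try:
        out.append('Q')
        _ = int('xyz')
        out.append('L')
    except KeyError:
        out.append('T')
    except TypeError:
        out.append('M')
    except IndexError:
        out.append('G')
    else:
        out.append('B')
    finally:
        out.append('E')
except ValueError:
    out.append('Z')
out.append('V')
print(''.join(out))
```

Execution trace: 'Q' (try body) → 'E' (finally) → 'Z' (outer except ValueError) → 'V' (after the try/except). Output: QEZV

Answer: QEZV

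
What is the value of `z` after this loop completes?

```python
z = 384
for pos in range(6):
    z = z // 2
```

Halve 6 times: 384 // 2^6 = 6
`z` takes the values: 384 → 192 → 96 → 48 → 24 → 12 → 6

Answer: 6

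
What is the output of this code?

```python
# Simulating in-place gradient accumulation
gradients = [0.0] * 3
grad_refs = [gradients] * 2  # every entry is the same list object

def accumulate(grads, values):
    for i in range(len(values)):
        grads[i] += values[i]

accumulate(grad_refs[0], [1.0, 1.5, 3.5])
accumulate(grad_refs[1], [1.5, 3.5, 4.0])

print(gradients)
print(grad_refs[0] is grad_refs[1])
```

Key concept: gradient accumulation aliasing.
Step by step:
`gradients = [0.0] * 3` → gradients = [0.0, 0.0, 0.0]
`grad_refs = [gradients] * 2` → grad_refs = [[0.0, 0.0, 0.0], [0.0, 0.0, 0.0]]
`accumulate(grad_refs[0], [1.0, 1.5, 3.5])` → gradients = [1.0, 1.5, 3.5]; grad_refs = [[1.0, 1.5, 3.5], [1.0, 1.5, 3.5]]
`accumulate(grad_refs[1], [1.5, 3.5, 4.0])` → gradients = [2.5, 5.0, 7.5]; grad_refs = [[2.5, 5.0, 7.5], [2.5, 5.0, 7.5]]
`print(gradients)` → prints [2.5, 5.0, 7.5]
`print(grad_refs[0] is grad_refs[1])` → prints True

Answer:
[2.5, 5.0, 7.5]
True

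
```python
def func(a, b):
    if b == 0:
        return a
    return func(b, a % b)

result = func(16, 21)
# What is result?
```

func(16, 21) -> func(21, 16) -> func(16, 5) -> func(5, 1) -> func(1, 0) -> 1

Answer: 1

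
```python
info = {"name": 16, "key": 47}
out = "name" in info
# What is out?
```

Trace:
`info = {"name": 16, "key": 47}` → info = {'name': 16, 'key': 47}
`out = "name" in info` → out = True
So out = True

Answer: True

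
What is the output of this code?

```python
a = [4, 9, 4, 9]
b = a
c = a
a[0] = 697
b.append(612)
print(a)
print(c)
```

Key concept: multiple aliases.
Step by step:
`a = [4, 9, 4, 9]` → a = [4, 9, 4, 9]
`b = a` → b = [4, 9, 4, 9] (same object as a)
`c = a` → c = [4, 9, 4, 9] (same object as a, b)
`a[0] = 697` → a = [697, 9, 4, 9] (same object as b, c); b = [697, 9, 4, 9] (same object as a, c); c = [697, 9, 4, 9] (same object as a, b)
`b.append(612)` → a = [697, 9, 4, 9, 612] (same object as b, c); b = [697, 9, 4, 9, 612] (same object as a, c); c = [697, 9, 4, 9, 612] (same object as a, b)
`print(a)` → prints [697, 9, 4, 9, 612]
`print(c)` → prints [697, 9, 4, 9, 612]

Answer:
[697, 9, 4, 9, 612]
[697, 9, 4, 9, 612]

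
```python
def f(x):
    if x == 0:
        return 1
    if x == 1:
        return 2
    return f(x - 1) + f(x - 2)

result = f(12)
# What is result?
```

Build up from base cases: f(0)=1, f(1)=2, f(2)=3, f(3)=5, f(4)=8, f(5)=13, f(6)=21, ..., f(12)=377

Answer: 377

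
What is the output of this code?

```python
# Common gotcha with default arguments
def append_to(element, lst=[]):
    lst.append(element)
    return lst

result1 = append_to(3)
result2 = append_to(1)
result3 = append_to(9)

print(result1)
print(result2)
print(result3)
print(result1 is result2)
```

Key concept: mutable default argument gotcha.
Step by step:
`result1 = append_to(3)` → result1 = [3]
`result2 = append_to(1)` → result1 = [3, 1] (same object as result2); result2 = [3, 1] (same object as result1)
`result3 = append_to(9)` → result1 = [3, 1, 9] (same object as result2, result3); result2 = [3, 1, 9] (same object as result1, result3); result3 = [3, 1, 9] (same object as result1, result2)
`print(result1)` → prints [3, 1, 9]
`print(result2)` → prints [3, 1, 9]
`print(result3)` → prints [3, 1, 9]
`print(result1 is result2)` → prints True

Answer:
[3, 1, 9]
[3, 1, 9]
[3, 1, 9]
True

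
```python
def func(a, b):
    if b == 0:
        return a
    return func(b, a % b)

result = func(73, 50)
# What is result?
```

func(73, 50) -> func(50, 23) -> func(23, 4) -> func(4, 3) -> func(3, 1) -> func(1, 0) -> 1

Answer: 1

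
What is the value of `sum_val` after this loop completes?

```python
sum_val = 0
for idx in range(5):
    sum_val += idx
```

Sum of 0 to 4 = 10
`sum_val` takes the values: 0 → 1 → 3 → 6 → 10

Answer: 10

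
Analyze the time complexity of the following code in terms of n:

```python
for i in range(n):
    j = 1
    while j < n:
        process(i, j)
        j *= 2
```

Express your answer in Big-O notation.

This is Linear outer loop, logarithmic inner loop. Time complexity: O(n log n).

Answer: O(n log n)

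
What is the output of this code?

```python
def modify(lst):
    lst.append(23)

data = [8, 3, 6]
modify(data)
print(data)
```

Key concept: function modifies passed list.
Step by step:
`data = [8, 3, 6]` → data = [8, 3, 6]
`modify(data)` → data = [8, 3, 6, 23]
`print(data)` → prints [8, 3, 6, 23]

Answer: [8, 3, 6, 23]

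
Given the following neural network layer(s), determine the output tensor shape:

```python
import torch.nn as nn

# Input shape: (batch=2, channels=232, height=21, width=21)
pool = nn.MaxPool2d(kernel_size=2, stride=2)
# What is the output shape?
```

Input: (2, 232, 21, 21) -> Output: (2, 232, 10, 10)

Answer: (2, 232, 10, 10)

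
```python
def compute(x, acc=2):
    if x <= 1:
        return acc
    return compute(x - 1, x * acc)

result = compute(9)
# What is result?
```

Accumulator trace (n, acc): (9, 2) -> (8, 18) -> (7, 144) -> (6, 1008) -> (5, 6048) -> (4, 30240) -> (3, 120960) -> (2, 362880) -> (1, 725760) -> return 725760

Answer: 725760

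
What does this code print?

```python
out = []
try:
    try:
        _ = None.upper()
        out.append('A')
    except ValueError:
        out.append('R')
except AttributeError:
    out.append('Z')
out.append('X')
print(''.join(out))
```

Execution trace: 'Z' (outer except AttributeError) → 'X' (after the try/except). Output: ZX

Answer: ZX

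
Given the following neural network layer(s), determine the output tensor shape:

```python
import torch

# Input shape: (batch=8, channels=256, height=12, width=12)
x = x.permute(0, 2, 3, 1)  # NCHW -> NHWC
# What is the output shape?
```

Input: (8, 256, 12, 12) -> Output: (8, 12, 12, 256)

Answer: (8, 12, 12, 256)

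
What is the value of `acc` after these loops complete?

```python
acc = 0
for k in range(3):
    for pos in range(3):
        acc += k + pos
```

Sum of all k+pos for k,pos in 3x3
`acc` takes the values: 0 → 1 → 3 → 4 → 6 → 9 → 11 → 14 → 18

Answer: 18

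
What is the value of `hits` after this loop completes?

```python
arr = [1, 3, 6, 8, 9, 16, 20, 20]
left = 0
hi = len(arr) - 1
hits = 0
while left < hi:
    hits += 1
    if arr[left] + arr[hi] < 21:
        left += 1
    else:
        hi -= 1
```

Steps to find pair summing to 21
`hits` takes the values: 0 → 1 → 2 → 3 → 4 → 5 → 6 → 7

Answer: 7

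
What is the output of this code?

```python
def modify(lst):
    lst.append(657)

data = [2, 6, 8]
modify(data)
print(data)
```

Key concept: function modifies passed list.
Step by step:
`data = [2, 6, 8]` → data = [2, 6, 8]
`modify(data)` → data = [2, 6, 8, 657]
`print(data)` → prints [2, 6, 8, 657]

Answer: [2, 6, 8, 657]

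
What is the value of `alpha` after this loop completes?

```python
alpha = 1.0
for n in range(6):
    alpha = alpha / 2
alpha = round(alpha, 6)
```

Halving LR 6 times: 1 / 2^6
`alpha` takes the values: 1.0 → 0.5 → 0.25 → 0.125 → 0.0625 → 0.03125 → 0.015625

Answer: 0.015625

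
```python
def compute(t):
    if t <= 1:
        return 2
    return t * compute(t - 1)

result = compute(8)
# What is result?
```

compute(8) = 8 * 7 * 6 * 5 * 4 * 3 * 2 * 2 = 80640

Answer: 80640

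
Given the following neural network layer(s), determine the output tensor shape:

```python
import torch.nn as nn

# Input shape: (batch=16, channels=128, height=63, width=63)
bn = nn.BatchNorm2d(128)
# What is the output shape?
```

Input: (16, 128, 63, 63) -> Output: (16, 128, 63, 63)

Answer: (16, 128, 63, 63)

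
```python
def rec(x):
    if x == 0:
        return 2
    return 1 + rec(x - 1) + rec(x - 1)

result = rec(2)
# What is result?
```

rec(x) = 1 + 2·rec(x-1), rec(0)=2. Closed form: (2+1)·2^2 - 1 = 11.

Answer: 11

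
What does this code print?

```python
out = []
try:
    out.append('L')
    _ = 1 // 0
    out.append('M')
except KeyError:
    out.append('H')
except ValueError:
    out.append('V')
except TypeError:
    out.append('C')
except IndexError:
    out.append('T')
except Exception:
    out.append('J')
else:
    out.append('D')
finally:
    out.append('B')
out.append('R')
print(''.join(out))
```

Execution trace: 'L' (try body) → 'J' (except Exception) → 'B' (finally) → 'R' (after the try/except). Output: LJBR

Answer: LJBR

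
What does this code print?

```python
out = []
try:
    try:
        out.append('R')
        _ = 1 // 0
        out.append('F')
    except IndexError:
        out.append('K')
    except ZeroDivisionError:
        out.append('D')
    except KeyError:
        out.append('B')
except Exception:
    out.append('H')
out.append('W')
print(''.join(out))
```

Execution trace: 'R' (inner try body) → 'D' (inner except ZeroDivisionError) → 'W' (after the try/except). Output: RDW

Answer: RDW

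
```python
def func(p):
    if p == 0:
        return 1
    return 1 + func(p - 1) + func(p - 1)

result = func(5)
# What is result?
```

func(p) = 1 + 2·func(p-1), func(0)=1. Closed form: (1+1)·2^5 - 1 = 63.

Answer: 63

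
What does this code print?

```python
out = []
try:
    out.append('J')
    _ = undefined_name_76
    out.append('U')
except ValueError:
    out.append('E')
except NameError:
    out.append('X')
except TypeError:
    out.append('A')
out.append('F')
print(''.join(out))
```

Execution trace: 'J' (try body) → 'X' (except NameError) → 'F' (after the try/except). Output: JXF

Answer: JXF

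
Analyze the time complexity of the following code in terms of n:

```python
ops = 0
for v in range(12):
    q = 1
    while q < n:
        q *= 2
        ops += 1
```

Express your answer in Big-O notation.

Each loop level contributes: 1 × log n. Multiplying the contributions gives O(log n).

Answer: O(log n)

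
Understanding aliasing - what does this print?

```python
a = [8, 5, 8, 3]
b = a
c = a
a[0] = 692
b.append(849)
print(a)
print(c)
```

Key concept: multiple aliases.
Step by step:
`a = [8, 5, 8, 3]` → a = [8, 5, 8, 3]
`b = a` → b = [8, 5, 8, 3] (same object as a)
`c = a` → c = [8, 5, 8, 3] (same object as a, b)
`a[0] = 692` → a = [692, 5, 8, 3] (same object as b, c); b = [692, 5, 8, 3] (same object as a, c); c = [692, 5, 8, 3] (same object as a, b)
`b.append(849)` → a = [692, 5, 8, 3, 849] (same object as b, c); b = [692, 5, 8, 3, 849] (same object as a, c); c = [692, 5, 8, 3, 849] (same object as a, b)
`print(a)` → prints [692, 5, 8, 3, 849]
`print(c)` → prints [692, 5, 8, 3, 849]

Answer:
[692, 5, 8, 3, 849]
[692, 5, 8, 3, 849]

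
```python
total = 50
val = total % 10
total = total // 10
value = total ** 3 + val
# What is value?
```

Trace:
`total = 50` → total = 50
`val = total % 10` → val = 0
`total = total // 10` → total = 5
`value = total ** 3 + val` → value = 125
So value = 125

Answer: 125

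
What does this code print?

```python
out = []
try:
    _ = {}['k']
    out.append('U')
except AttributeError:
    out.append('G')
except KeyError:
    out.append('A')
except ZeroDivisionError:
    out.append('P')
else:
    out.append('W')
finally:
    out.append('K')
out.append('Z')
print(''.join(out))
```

Execution trace: 'A' (except KeyError) → 'K' (finally) → 'Z' (after the try/except). Output: AKZ

Answer: AKZ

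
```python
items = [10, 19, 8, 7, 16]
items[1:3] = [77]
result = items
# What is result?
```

Trace:
`items = [10, 19, 8, 7, 16]` → items = [10, 19, 8, 7, 16]
`items[1:3] = [77]` → items = [10, 77, 7, 16]
`result = items` → result = [10, 77, 7, 16]
So result = [10, 77, 7, 16]

Answer: [10, 77, 7, 16]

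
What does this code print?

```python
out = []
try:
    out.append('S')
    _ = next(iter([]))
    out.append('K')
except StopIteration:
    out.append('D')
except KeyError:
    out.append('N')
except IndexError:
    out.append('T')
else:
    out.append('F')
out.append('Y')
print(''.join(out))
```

Execution trace: 'S' (try body) → 'D' (except StopIteration) → 'Y' (after the try/except). Output: SDY

Answer: SDY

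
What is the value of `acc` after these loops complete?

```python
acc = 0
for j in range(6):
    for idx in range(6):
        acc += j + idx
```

Sum of all j+idx for j,idx in 6x6
`acc` takes the values: 0 → 1 → 3 → 6 → 10 → 15 → 16 → 18 → 21 → 25 → 30 → 36 → 38 → 41 → 45 → 50 → 56 → 63 → 66 → 70 → 75 → 81 → 88 → 96 → 100 → 105 → 111 → 118 → 126 → 135 → 140 → 146 → 153 → 161 → 170 → 180

Answer: 180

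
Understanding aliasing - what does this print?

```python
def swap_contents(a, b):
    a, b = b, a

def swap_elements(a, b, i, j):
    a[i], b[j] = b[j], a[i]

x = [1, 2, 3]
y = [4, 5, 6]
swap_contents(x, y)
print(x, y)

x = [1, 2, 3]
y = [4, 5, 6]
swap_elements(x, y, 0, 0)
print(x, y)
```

Key concept: parameter rebinding vs mutation.
Step by step:
`x = [1, 2, 3]` → x = [1, 2, 3]
`y = [4, 5, 6]` → y = [4, 5, 6]
`swap_contents(x, y)` → no visible change to tracked variables
`print(x, y)` → prints [1, 2, 3] [4, 5, 6]
`x = [1, 2, 3]` → x = [1, 2, 3]
`y = [4, 5, 6]` → y = [4, 5, 6]
`swap_elements(x, y, 0, 0)` → x = [4, 2, 3]; y = [1, 5, 6]
`print(x, y)` → prints [4, 2, 3] [1, 5, 6]

Answer:
[1, 2, 3] [4, 5, 6]
[4, 2, 3] [1, 5, 6]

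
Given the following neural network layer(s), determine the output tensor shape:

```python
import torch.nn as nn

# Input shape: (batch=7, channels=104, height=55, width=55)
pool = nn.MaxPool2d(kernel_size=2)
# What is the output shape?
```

Input: (7, 104, 55, 55) -> Output: (7, 104, 27, 27)

Answer: (7, 104, 27, 27)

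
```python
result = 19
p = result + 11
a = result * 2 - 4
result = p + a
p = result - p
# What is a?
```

Trace:
`result = 19` → result = 19
`p = result + 11` → p = 30
`a = result * 2 - 4` → a = 34
`result = p + a` → result = 64
`p = result - p` → p = 34
So a = 34

Answer: 34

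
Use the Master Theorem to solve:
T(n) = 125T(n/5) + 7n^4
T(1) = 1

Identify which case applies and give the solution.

a=125, b=5, f(n)=7n^4. log_5(125) = 3. Since c=4 > 3 and the regularity condition holds (125(n/5)^4 = (125/5^4)n^4 with 125/5^4 < 1), Case 3 applies: T(n) = Θ(f(n)) = O(n^4).

Answer: O(n^4) - Case 3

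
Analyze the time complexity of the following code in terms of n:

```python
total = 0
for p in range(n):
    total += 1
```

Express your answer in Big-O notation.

Each loop level contributes: n. Multiplying the contributions gives O(n).

Answer: O(n)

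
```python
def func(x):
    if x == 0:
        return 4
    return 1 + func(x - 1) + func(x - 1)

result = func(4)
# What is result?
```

func(x) = 1 + 2·func(x-1), func(0)=4. Closed form: (4+1)·2^4 - 1 = 79.

Answer: 79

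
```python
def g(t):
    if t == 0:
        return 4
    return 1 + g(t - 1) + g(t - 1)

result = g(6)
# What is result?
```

g(t) = 1 + 2·g(t-1), g(0)=4. Closed form: (4+1)·2^6 - 1 = 319.

Answer: 319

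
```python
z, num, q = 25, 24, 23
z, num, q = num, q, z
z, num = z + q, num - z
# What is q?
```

Trace:
`z, num, q = 25, 24, 23` → z = 25; num = 24; q = 23
`z, num, q = num, q, z` → z = 24; num = 23; q = 25
`z, num = z + q, num - z` → z = 49; num = -1
So q = 25

Answer: 25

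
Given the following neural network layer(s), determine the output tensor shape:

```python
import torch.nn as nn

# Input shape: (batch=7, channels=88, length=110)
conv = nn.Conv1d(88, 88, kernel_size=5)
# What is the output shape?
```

Input: (7, 88, 110) -> Output: (7, 88, 106)

Answer: (7, 88, 106)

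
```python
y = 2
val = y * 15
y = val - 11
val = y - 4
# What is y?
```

Trace:
`y = 2` → y = 2
`val = y * 15` → val = 30
`y = val - 11` → y = 19
`val = y - 4` → val = 15
So y = 19

Answer: 19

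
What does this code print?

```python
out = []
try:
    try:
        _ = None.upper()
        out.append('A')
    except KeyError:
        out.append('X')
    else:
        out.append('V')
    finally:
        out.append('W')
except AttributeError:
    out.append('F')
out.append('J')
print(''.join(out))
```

Execution trace: 'W' (finally) → 'F' (outer except AttributeError) → 'J' (after the try/except). Output: WFJ

Answer: WFJ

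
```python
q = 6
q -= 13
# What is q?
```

Trace:
`q = 6` → q = 6
`q -= 13` → q = -7
So q = -7

Answer: -7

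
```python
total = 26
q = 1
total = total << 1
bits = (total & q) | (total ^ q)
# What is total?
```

Trace:
`total = 26` → total = 26
`q = 1` → q = 1
`total = total << 1` → total = 52
`bits = (total & q) | (total ^ q)` → bits = 53
So total = 52

Answer: 52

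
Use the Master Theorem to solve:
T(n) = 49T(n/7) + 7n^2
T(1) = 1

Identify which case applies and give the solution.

a=49, b=7, f(n)=7n^2. log_7(49) = 2. Since c=2 = 2, Case 2 applies: T(n) = Θ(n^log_b(a) · log n) = O(n^2 log n).

Answer: O(n^2 log n) - Case 2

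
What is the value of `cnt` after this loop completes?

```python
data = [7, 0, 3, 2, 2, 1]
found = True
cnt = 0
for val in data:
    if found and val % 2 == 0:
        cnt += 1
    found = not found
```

Count even values at even positions
`cnt` takes the values: 0 → 1

Answer: 1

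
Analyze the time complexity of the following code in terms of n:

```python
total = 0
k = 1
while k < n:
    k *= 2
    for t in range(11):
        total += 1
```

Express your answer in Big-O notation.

Each loop level contributes: log n × 1. Multiplying the contributions gives O(log n).

Answer: O(log n)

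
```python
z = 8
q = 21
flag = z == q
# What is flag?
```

Trace:
`z = 8` → z = 8
`q = 21` → q = 21
`flag = z == q` → flag = False
So flag = False

Answer: False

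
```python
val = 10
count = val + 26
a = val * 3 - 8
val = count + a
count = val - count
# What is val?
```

Trace:
`val = 10` → val = 10
`count = val + 26` → count = 36
`a = val * 3 - 8` → a = 22
`val = count + a` → val = 58
`count = val - count` → count = 22
So val = 58

Answer: 58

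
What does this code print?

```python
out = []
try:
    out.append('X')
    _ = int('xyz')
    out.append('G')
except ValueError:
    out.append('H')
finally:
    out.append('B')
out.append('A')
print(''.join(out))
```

Execution trace: 'X' (try body) → 'H' (except ValueError) → 'B' (finally) → 'A' (after the try/except). Output: XHBA

Answer: XHBA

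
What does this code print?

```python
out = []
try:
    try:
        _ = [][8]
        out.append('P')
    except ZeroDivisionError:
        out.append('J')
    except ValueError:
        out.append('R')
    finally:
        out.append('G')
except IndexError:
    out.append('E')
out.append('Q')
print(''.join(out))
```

Execution trace: 'G' (finally) → 'E' (outer except IndexError) → 'Q' (after the try/except). Output: GEQ

Answer: GEQ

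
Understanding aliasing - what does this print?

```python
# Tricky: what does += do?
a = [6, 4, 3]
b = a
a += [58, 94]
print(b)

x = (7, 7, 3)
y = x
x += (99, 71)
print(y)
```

Key concept: += behavior differs for mutable vs immutable.
Step by step:
`a = [6, 4, 3]` → a = [6, 4, 3]
`b = a` → b = [6, 4, 3] (same object as a)
`a += [58, 94]` → a = [6, 4, 3, 58, 94] (same object as b); b = [6, 4, 3, 58, 94] (same object as a)
`print(b)` → prints [6, 4, 3, 58, 94]
`x = (7, 7, 3)` → x = (7, 7, 3)
`y = x` → y = (7, 7, 3)
`x += (99, 71)` → x = (7, 7, 3, 99, 71)
`print(y)` → prints (7, 7, 3)

Answer:
[6, 4, 3, 58, 94]
(7, 7, 3)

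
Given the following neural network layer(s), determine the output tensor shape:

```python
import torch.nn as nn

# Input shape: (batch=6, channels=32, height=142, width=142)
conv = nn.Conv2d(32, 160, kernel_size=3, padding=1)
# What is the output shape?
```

Input: (6, 32, 142, 142) -> Output: (6, 160, 142, 142)

Answer: (6, 160, 142, 142)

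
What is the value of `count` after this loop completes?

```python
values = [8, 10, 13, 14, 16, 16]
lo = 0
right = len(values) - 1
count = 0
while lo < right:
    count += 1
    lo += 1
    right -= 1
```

Iterations until pointers meet (list length 6)
`count` takes the values: 0 → 1 → 2 → 3

Answer: 3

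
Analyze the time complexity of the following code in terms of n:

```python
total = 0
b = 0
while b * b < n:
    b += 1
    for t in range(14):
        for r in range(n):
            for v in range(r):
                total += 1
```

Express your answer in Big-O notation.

Each loop level contributes: √n × 1 × n × n. Multiplying the contributions gives O(n^2√n).

Answer: O(n^2√n)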